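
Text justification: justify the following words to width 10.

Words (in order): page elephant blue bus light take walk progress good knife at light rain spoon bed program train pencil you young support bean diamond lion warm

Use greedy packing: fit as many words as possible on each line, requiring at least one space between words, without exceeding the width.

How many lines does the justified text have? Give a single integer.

Answer: 18

Derivation:
Line 1: ['page'] (min_width=4, slack=6)
Line 2: ['elephant'] (min_width=8, slack=2)
Line 3: ['blue', 'bus'] (min_width=8, slack=2)
Line 4: ['light', 'take'] (min_width=10, slack=0)
Line 5: ['walk'] (min_width=4, slack=6)
Line 6: ['progress'] (min_width=8, slack=2)
Line 7: ['good', 'knife'] (min_width=10, slack=0)
Line 8: ['at', 'light'] (min_width=8, slack=2)
Line 9: ['rain', 'spoon'] (min_width=10, slack=0)
Line 10: ['bed'] (min_width=3, slack=7)
Line 11: ['program'] (min_width=7, slack=3)
Line 12: ['train'] (min_width=5, slack=5)
Line 13: ['pencil', 'you'] (min_width=10, slack=0)
Line 14: ['young'] (min_width=5, slack=5)
Line 15: ['support'] (min_width=7, slack=3)
Line 16: ['bean'] (min_width=4, slack=6)
Line 17: ['diamond'] (min_width=7, slack=3)
Line 18: ['lion', 'warm'] (min_width=9, slack=1)
Total lines: 18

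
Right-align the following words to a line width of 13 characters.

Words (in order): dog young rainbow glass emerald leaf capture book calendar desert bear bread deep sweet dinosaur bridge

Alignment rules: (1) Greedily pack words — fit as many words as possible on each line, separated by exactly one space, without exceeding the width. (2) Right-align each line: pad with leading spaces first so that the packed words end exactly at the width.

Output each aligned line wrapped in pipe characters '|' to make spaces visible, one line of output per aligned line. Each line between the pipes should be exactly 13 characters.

Line 1: ['dog', 'young'] (min_width=9, slack=4)
Line 2: ['rainbow', 'glass'] (min_width=13, slack=0)
Line 3: ['emerald', 'leaf'] (min_width=12, slack=1)
Line 4: ['capture', 'book'] (min_width=12, slack=1)
Line 5: ['calendar'] (min_width=8, slack=5)
Line 6: ['desert', 'bear'] (min_width=11, slack=2)
Line 7: ['bread', 'deep'] (min_width=10, slack=3)
Line 8: ['sweet'] (min_width=5, slack=8)
Line 9: ['dinosaur'] (min_width=8, slack=5)
Line 10: ['bridge'] (min_width=6, slack=7)

Answer: |    dog young|
|rainbow glass|
| emerald leaf|
| capture book|
|     calendar|
|  desert bear|
|   bread deep|
|        sweet|
|     dinosaur|
|       bridge|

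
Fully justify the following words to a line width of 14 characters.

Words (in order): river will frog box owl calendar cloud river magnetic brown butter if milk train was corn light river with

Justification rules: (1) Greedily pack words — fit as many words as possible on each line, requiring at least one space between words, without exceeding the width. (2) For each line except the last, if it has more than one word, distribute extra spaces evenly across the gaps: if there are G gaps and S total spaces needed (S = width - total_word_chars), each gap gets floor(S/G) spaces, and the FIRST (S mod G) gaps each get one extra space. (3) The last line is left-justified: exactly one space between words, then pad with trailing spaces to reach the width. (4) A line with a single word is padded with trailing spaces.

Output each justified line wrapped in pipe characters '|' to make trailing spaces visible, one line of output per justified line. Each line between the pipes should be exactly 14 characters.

Line 1: ['river', 'will'] (min_width=10, slack=4)
Line 2: ['frog', 'box', 'owl'] (min_width=12, slack=2)
Line 3: ['calendar', 'cloud'] (min_width=14, slack=0)
Line 4: ['river', 'magnetic'] (min_width=14, slack=0)
Line 5: ['brown', 'butter'] (min_width=12, slack=2)
Line 6: ['if', 'milk', 'train'] (min_width=13, slack=1)
Line 7: ['was', 'corn', 'light'] (min_width=14, slack=0)
Line 8: ['river', 'with'] (min_width=10, slack=4)

Answer: |river     will|
|frog  box  owl|
|calendar cloud|
|river magnetic|
|brown   butter|
|if  milk train|
|was corn light|
|river with    |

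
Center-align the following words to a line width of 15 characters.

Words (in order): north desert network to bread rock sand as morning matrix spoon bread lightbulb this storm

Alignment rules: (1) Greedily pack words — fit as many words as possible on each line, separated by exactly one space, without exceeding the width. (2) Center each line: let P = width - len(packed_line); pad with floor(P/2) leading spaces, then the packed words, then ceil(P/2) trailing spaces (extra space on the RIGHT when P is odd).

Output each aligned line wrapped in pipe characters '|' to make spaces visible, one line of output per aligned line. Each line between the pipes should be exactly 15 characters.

Line 1: ['north', 'desert'] (min_width=12, slack=3)
Line 2: ['network', 'to'] (min_width=10, slack=5)
Line 3: ['bread', 'rock', 'sand'] (min_width=15, slack=0)
Line 4: ['as', 'morning'] (min_width=10, slack=5)
Line 5: ['matrix', 'spoon'] (min_width=12, slack=3)
Line 6: ['bread', 'lightbulb'] (min_width=15, slack=0)
Line 7: ['this', 'storm'] (min_width=10, slack=5)

Answer: | north desert  |
|  network to   |
|bread rock sand|
|  as morning   |
| matrix spoon  |
|bread lightbulb|
|  this storm   |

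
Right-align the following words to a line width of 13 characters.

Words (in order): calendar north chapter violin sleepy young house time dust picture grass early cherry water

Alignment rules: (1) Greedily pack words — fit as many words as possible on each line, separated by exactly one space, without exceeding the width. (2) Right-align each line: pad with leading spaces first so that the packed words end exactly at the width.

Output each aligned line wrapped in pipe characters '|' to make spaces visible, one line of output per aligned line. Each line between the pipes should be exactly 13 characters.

Answer: |     calendar|
|north chapter|
|violin sleepy|
|  young house|
|    time dust|
|picture grass|
| early cherry|
|        water|

Derivation:
Line 1: ['calendar'] (min_width=8, slack=5)
Line 2: ['north', 'chapter'] (min_width=13, slack=0)
Line 3: ['violin', 'sleepy'] (min_width=13, slack=0)
Line 4: ['young', 'house'] (min_width=11, slack=2)
Line 5: ['time', 'dust'] (min_width=9, slack=4)
Line 6: ['picture', 'grass'] (min_width=13, slack=0)
Line 7: ['early', 'cherry'] (min_width=12, slack=1)
Line 8: ['water'] (min_width=5, slack=8)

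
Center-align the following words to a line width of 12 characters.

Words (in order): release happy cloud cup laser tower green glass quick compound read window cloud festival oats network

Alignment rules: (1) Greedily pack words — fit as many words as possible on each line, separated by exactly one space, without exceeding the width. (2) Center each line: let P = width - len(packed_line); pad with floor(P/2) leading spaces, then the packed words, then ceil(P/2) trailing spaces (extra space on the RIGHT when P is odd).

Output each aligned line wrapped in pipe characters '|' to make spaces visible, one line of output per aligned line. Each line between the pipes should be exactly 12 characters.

Answer: |  release   |
|happy cloud |
| cup laser  |
|tower green |
|glass quick |
|  compound  |
|read window |
|   cloud    |
|  festival  |
|oats network|

Derivation:
Line 1: ['release'] (min_width=7, slack=5)
Line 2: ['happy', 'cloud'] (min_width=11, slack=1)
Line 3: ['cup', 'laser'] (min_width=9, slack=3)
Line 4: ['tower', 'green'] (min_width=11, slack=1)
Line 5: ['glass', 'quick'] (min_width=11, slack=1)
Line 6: ['compound'] (min_width=8, slack=4)
Line 7: ['read', 'window'] (min_width=11, slack=1)
Line 8: ['cloud'] (min_width=5, slack=7)
Line 9: ['festival'] (min_width=8, slack=4)
Line 10: ['oats', 'network'] (min_width=12, slack=0)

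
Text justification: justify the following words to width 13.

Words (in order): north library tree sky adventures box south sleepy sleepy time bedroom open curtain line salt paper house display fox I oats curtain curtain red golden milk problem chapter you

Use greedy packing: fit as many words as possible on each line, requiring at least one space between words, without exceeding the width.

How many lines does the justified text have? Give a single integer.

Line 1: ['north', 'library'] (min_width=13, slack=0)
Line 2: ['tree', 'sky'] (min_width=8, slack=5)
Line 3: ['adventures'] (min_width=10, slack=3)
Line 4: ['box', 'south'] (min_width=9, slack=4)
Line 5: ['sleepy', 'sleepy'] (min_width=13, slack=0)
Line 6: ['time', 'bedroom'] (min_width=12, slack=1)
Line 7: ['open', 'curtain'] (min_width=12, slack=1)
Line 8: ['line', 'salt'] (min_width=9, slack=4)
Line 9: ['paper', 'house'] (min_width=11, slack=2)
Line 10: ['display', 'fox', 'I'] (min_width=13, slack=0)
Line 11: ['oats', 'curtain'] (min_width=12, slack=1)
Line 12: ['curtain', 'red'] (min_width=11, slack=2)
Line 13: ['golden', 'milk'] (min_width=11, slack=2)
Line 14: ['problem'] (min_width=7, slack=6)
Line 15: ['chapter', 'you'] (min_width=11, slack=2)
Total lines: 15

Answer: 15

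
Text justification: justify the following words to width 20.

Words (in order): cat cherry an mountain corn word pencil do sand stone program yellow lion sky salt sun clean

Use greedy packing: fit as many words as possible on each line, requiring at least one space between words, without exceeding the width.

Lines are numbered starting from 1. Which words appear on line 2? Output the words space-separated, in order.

Line 1: ['cat', 'cherry', 'an'] (min_width=13, slack=7)
Line 2: ['mountain', 'corn', 'word'] (min_width=18, slack=2)
Line 3: ['pencil', 'do', 'sand', 'stone'] (min_width=20, slack=0)
Line 4: ['program', 'yellow', 'lion'] (min_width=19, slack=1)
Line 5: ['sky', 'salt', 'sun', 'clean'] (min_width=18, slack=2)

Answer: mountain corn word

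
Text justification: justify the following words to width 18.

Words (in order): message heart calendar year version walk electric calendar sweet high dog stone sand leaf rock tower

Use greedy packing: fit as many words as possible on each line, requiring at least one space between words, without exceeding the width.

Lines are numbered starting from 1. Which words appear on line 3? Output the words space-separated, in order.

Line 1: ['message', 'heart'] (min_width=13, slack=5)
Line 2: ['calendar', 'year'] (min_width=13, slack=5)
Line 3: ['version', 'walk'] (min_width=12, slack=6)
Line 4: ['electric', 'calendar'] (min_width=17, slack=1)
Line 5: ['sweet', 'high', 'dog'] (min_width=14, slack=4)
Line 6: ['stone', 'sand', 'leaf'] (min_width=15, slack=3)
Line 7: ['rock', 'tower'] (min_width=10, slack=8)

Answer: version walk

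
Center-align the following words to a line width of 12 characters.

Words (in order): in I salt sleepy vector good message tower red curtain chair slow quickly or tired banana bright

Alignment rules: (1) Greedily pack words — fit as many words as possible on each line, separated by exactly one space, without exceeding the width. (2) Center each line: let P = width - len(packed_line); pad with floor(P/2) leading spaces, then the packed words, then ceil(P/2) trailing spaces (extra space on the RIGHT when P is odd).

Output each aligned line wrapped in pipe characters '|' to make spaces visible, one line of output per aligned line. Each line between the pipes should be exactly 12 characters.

Line 1: ['in', 'I', 'salt'] (min_width=9, slack=3)
Line 2: ['sleepy'] (min_width=6, slack=6)
Line 3: ['vector', 'good'] (min_width=11, slack=1)
Line 4: ['message'] (min_width=7, slack=5)
Line 5: ['tower', 'red'] (min_width=9, slack=3)
Line 6: ['curtain'] (min_width=7, slack=5)
Line 7: ['chair', 'slow'] (min_width=10, slack=2)
Line 8: ['quickly', 'or'] (min_width=10, slack=2)
Line 9: ['tired', 'banana'] (min_width=12, slack=0)
Line 10: ['bright'] (min_width=6, slack=6)

Answer: | in I salt  |
|   sleepy   |
|vector good |
|  message   |
| tower red  |
|  curtain   |
| chair slow |
| quickly or |
|tired banana|
|   bright   |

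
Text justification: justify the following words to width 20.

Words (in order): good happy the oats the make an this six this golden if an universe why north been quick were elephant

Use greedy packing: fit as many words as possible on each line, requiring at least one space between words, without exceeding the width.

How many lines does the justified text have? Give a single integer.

Answer: 6

Derivation:
Line 1: ['good', 'happy', 'the', 'oats'] (min_width=19, slack=1)
Line 2: ['the', 'make', 'an', 'this', 'six'] (min_width=20, slack=0)
Line 3: ['this', 'golden', 'if', 'an'] (min_width=17, slack=3)
Line 4: ['universe', 'why', 'north'] (min_width=18, slack=2)
Line 5: ['been', 'quick', 'were'] (min_width=15, slack=5)
Line 6: ['elephant'] (min_width=8, slack=12)
Total lines: 6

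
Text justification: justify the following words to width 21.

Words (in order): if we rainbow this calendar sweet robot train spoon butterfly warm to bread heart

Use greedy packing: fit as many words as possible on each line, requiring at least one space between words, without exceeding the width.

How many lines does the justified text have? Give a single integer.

Answer: 4

Derivation:
Line 1: ['if', 'we', 'rainbow', 'this'] (min_width=18, slack=3)
Line 2: ['calendar', 'sweet', 'robot'] (min_width=20, slack=1)
Line 3: ['train', 'spoon', 'butterfly'] (min_width=21, slack=0)
Line 4: ['warm', 'to', 'bread', 'heart'] (min_width=19, slack=2)
Total lines: 4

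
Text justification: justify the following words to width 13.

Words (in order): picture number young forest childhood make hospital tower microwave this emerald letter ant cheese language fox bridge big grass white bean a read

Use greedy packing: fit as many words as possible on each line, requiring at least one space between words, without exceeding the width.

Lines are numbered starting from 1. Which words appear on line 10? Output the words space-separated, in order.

Answer: cheese

Derivation:
Line 1: ['picture'] (min_width=7, slack=6)
Line 2: ['number', 'young'] (min_width=12, slack=1)
Line 3: ['forest'] (min_width=6, slack=7)
Line 4: ['childhood'] (min_width=9, slack=4)
Line 5: ['make', 'hospital'] (min_width=13, slack=0)
Line 6: ['tower'] (min_width=5, slack=8)
Line 7: ['microwave'] (min_width=9, slack=4)
Line 8: ['this', 'emerald'] (min_width=12, slack=1)
Line 9: ['letter', 'ant'] (min_width=10, slack=3)
Line 10: ['cheese'] (min_width=6, slack=7)
Line 11: ['language', 'fox'] (min_width=12, slack=1)
Line 12: ['bridge', 'big'] (min_width=10, slack=3)
Line 13: ['grass', 'white'] (min_width=11, slack=2)
Line 14: ['bean', 'a', 'read'] (min_width=11, slack=2)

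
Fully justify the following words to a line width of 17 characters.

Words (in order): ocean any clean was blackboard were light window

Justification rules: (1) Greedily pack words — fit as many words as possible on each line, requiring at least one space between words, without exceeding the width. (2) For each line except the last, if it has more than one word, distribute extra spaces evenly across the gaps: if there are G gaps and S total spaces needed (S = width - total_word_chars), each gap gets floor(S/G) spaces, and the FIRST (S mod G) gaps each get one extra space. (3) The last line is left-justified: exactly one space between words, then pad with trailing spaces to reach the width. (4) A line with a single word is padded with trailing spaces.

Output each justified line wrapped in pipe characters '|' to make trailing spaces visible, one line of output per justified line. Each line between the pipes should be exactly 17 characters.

Answer: |ocean  any  clean|
|was    blackboard|
|were light window|

Derivation:
Line 1: ['ocean', 'any', 'clean'] (min_width=15, slack=2)
Line 2: ['was', 'blackboard'] (min_width=14, slack=3)
Line 3: ['were', 'light', 'window'] (min_width=17, slack=0)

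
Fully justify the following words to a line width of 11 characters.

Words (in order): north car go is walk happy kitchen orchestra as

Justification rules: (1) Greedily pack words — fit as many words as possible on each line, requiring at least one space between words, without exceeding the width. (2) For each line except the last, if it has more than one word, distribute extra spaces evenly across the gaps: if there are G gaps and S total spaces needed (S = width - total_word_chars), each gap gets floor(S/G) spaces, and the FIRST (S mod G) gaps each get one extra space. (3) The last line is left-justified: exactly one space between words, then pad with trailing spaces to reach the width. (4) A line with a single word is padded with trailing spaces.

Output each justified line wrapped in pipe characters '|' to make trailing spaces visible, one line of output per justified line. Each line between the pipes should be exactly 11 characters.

Line 1: ['north', 'car'] (min_width=9, slack=2)
Line 2: ['go', 'is', 'walk'] (min_width=10, slack=1)
Line 3: ['happy'] (min_width=5, slack=6)
Line 4: ['kitchen'] (min_width=7, slack=4)
Line 5: ['orchestra'] (min_width=9, slack=2)
Line 6: ['as'] (min_width=2, slack=9)

Answer: |north   car|
|go  is walk|
|happy      |
|kitchen    |
|orchestra  |
|as         |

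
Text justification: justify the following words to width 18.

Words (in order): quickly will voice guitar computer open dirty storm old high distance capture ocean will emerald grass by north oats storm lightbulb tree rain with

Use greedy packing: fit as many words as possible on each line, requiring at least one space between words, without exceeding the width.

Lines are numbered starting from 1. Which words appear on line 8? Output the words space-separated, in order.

Line 1: ['quickly', 'will', 'voice'] (min_width=18, slack=0)
Line 2: ['guitar', 'computer'] (min_width=15, slack=3)
Line 3: ['open', 'dirty', 'storm'] (min_width=16, slack=2)
Line 4: ['old', 'high', 'distance'] (min_width=17, slack=1)
Line 5: ['capture', 'ocean', 'will'] (min_width=18, slack=0)
Line 6: ['emerald', 'grass', 'by'] (min_width=16, slack=2)
Line 7: ['north', 'oats', 'storm'] (min_width=16, slack=2)
Line 8: ['lightbulb', 'tree'] (min_width=14, slack=4)
Line 9: ['rain', 'with'] (min_width=9, slack=9)

Answer: lightbulb tree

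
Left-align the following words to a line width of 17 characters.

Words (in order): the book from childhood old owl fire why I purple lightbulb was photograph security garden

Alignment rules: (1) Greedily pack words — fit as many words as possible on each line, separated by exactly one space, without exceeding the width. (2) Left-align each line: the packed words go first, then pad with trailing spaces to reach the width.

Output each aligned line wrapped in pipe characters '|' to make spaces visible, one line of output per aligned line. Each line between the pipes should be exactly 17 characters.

Line 1: ['the', 'book', 'from'] (min_width=13, slack=4)
Line 2: ['childhood', 'old', 'owl'] (min_width=17, slack=0)
Line 3: ['fire', 'why', 'I', 'purple'] (min_width=17, slack=0)
Line 4: ['lightbulb', 'was'] (min_width=13, slack=4)
Line 5: ['photograph'] (min_width=10, slack=7)
Line 6: ['security', 'garden'] (min_width=15, slack=2)

Answer: |the book from    |
|childhood old owl|
|fire why I purple|
|lightbulb was    |
|photograph       |
|security garden  |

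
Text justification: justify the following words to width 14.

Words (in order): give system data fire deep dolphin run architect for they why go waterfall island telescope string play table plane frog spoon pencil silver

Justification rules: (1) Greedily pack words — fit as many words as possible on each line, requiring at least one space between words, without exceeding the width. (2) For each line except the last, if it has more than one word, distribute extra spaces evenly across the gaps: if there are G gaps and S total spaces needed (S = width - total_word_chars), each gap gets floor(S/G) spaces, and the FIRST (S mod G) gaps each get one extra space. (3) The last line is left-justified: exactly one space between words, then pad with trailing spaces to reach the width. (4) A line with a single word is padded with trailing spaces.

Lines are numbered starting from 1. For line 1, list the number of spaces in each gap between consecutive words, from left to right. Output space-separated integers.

Answer: 4

Derivation:
Line 1: ['give', 'system'] (min_width=11, slack=3)
Line 2: ['data', 'fire', 'deep'] (min_width=14, slack=0)
Line 3: ['dolphin', 'run'] (min_width=11, slack=3)
Line 4: ['architect', 'for'] (min_width=13, slack=1)
Line 5: ['they', 'why', 'go'] (min_width=11, slack=3)
Line 6: ['waterfall'] (min_width=9, slack=5)
Line 7: ['island'] (min_width=6, slack=8)
Line 8: ['telescope'] (min_width=9, slack=5)
Line 9: ['string', 'play'] (min_width=11, slack=3)
Line 10: ['table', 'plane'] (min_width=11, slack=3)
Line 11: ['frog', 'spoon'] (min_width=10, slack=4)
Line 12: ['pencil', 'silver'] (min_width=13, slack=1)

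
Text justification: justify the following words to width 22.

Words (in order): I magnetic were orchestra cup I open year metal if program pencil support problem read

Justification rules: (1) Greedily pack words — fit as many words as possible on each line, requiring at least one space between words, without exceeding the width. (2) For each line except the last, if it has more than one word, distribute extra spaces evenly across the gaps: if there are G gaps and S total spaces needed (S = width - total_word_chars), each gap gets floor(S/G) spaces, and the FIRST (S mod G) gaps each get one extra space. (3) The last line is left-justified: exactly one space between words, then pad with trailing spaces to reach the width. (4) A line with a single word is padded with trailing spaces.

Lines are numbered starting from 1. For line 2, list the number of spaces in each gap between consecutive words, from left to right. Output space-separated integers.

Line 1: ['I', 'magnetic', 'were'] (min_width=15, slack=7)
Line 2: ['orchestra', 'cup', 'I', 'open'] (min_width=20, slack=2)
Line 3: ['year', 'metal', 'if', 'program'] (min_width=21, slack=1)
Line 4: ['pencil', 'support', 'problem'] (min_width=22, slack=0)
Line 5: ['read'] (min_width=4, slack=18)

Answer: 2 2 1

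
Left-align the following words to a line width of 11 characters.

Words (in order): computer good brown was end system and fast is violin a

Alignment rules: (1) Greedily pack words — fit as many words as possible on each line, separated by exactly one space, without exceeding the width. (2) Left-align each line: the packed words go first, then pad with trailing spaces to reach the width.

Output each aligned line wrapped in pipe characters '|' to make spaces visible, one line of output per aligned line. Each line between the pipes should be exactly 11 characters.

Line 1: ['computer'] (min_width=8, slack=3)
Line 2: ['good', 'brown'] (min_width=10, slack=1)
Line 3: ['was', 'end'] (min_width=7, slack=4)
Line 4: ['system', 'and'] (min_width=10, slack=1)
Line 5: ['fast', 'is'] (min_width=7, slack=4)
Line 6: ['violin', 'a'] (min_width=8, slack=3)

Answer: |computer   |
|good brown |
|was end    |
|system and |
|fast is    |
|violin a   |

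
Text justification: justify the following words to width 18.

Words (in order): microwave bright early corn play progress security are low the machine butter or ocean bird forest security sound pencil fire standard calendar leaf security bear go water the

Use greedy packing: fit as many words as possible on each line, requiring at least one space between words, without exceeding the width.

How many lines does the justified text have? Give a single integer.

Line 1: ['microwave', 'bright'] (min_width=16, slack=2)
Line 2: ['early', 'corn', 'play'] (min_width=15, slack=3)
Line 3: ['progress', 'security'] (min_width=17, slack=1)
Line 4: ['are', 'low', 'the'] (min_width=11, slack=7)
Line 5: ['machine', 'butter', 'or'] (min_width=17, slack=1)
Line 6: ['ocean', 'bird', 'forest'] (min_width=17, slack=1)
Line 7: ['security', 'sound'] (min_width=14, slack=4)
Line 8: ['pencil', 'fire'] (min_width=11, slack=7)
Line 9: ['standard', 'calendar'] (min_width=17, slack=1)
Line 10: ['leaf', 'security', 'bear'] (min_width=18, slack=0)
Line 11: ['go', 'water', 'the'] (min_width=12, slack=6)
Total lines: 11

Answer: 11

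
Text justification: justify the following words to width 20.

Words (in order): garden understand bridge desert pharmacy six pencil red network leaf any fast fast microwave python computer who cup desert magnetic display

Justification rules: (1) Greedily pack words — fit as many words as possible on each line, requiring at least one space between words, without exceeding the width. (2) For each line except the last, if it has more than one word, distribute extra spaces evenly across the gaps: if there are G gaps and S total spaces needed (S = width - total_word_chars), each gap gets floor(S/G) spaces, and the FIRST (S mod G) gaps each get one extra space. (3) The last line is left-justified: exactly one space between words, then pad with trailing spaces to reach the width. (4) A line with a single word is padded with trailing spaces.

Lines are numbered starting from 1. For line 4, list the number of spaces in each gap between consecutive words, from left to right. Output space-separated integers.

Line 1: ['garden', 'understand'] (min_width=17, slack=3)
Line 2: ['bridge', 'desert'] (min_width=13, slack=7)
Line 3: ['pharmacy', 'six', 'pencil'] (min_width=19, slack=1)
Line 4: ['red', 'network', 'leaf', 'any'] (min_width=20, slack=0)
Line 5: ['fast', 'fast', 'microwave'] (min_width=19, slack=1)
Line 6: ['python', 'computer', 'who'] (min_width=19, slack=1)
Line 7: ['cup', 'desert', 'magnetic'] (min_width=19, slack=1)
Line 8: ['display'] (min_width=7, slack=13)

Answer: 1 1 1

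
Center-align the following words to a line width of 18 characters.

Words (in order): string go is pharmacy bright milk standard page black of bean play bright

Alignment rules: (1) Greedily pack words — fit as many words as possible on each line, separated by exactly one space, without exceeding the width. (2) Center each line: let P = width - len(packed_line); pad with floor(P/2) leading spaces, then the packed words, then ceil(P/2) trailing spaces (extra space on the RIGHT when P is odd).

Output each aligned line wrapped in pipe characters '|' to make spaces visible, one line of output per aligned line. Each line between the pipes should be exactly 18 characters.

Line 1: ['string', 'go', 'is'] (min_width=12, slack=6)
Line 2: ['pharmacy', 'bright'] (min_width=15, slack=3)
Line 3: ['milk', 'standard', 'page'] (min_width=18, slack=0)
Line 4: ['black', 'of', 'bean', 'play'] (min_width=18, slack=0)
Line 5: ['bright'] (min_width=6, slack=12)

Answer: |   string go is   |
| pharmacy bright  |
|milk standard page|
|black of bean play|
|      bright      |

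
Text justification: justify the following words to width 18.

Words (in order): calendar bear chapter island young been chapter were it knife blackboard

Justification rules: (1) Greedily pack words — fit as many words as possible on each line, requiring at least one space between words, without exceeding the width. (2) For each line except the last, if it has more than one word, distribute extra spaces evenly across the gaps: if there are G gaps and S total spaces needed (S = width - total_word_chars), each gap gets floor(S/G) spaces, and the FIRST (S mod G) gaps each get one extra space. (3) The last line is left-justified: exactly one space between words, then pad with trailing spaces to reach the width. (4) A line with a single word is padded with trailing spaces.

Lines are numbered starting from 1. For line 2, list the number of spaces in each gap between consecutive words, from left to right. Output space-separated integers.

Answer: 5

Derivation:
Line 1: ['calendar', 'bear'] (min_width=13, slack=5)
Line 2: ['chapter', 'island'] (min_width=14, slack=4)
Line 3: ['young', 'been', 'chapter'] (min_width=18, slack=0)
Line 4: ['were', 'it', 'knife'] (min_width=13, slack=5)
Line 5: ['blackboard'] (min_width=10, slack=8)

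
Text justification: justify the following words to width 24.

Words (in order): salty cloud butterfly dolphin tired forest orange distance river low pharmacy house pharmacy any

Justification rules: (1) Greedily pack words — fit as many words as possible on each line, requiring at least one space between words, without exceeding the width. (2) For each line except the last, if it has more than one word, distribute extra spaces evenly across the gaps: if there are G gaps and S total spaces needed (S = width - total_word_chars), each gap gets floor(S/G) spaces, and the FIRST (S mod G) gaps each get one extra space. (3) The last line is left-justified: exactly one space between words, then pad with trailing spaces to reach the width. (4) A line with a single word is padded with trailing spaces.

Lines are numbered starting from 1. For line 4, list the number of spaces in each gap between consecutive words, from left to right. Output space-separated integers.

Answer: 4 4

Derivation:
Line 1: ['salty', 'cloud', 'butterfly'] (min_width=21, slack=3)
Line 2: ['dolphin', 'tired', 'forest'] (min_width=20, slack=4)
Line 3: ['orange', 'distance', 'river'] (min_width=21, slack=3)
Line 4: ['low', 'pharmacy', 'house'] (min_width=18, slack=6)
Line 5: ['pharmacy', 'any'] (min_width=12, slack=12)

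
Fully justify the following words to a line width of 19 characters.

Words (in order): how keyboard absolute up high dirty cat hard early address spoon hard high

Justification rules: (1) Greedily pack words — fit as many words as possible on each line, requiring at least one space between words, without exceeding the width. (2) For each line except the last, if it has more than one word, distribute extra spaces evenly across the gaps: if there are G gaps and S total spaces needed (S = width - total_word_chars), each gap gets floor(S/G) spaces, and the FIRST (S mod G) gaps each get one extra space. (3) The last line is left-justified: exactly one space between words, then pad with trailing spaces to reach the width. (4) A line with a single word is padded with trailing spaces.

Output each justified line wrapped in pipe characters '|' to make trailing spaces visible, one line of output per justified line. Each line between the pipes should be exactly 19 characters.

Line 1: ['how', 'keyboard'] (min_width=12, slack=7)
Line 2: ['absolute', 'up', 'high'] (min_width=16, slack=3)
Line 3: ['dirty', 'cat', 'hard'] (min_width=14, slack=5)
Line 4: ['early', 'address', 'spoon'] (min_width=19, slack=0)
Line 5: ['hard', 'high'] (min_width=9, slack=10)

Answer: |how        keyboard|
|absolute   up  high|
|dirty    cat   hard|
|early address spoon|
|hard high          |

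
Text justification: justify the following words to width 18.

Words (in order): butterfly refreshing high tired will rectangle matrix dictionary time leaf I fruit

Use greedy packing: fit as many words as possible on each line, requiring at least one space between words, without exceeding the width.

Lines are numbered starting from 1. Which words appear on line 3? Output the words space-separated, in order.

Line 1: ['butterfly'] (min_width=9, slack=9)
Line 2: ['refreshing', 'high'] (min_width=15, slack=3)
Line 3: ['tired', 'will'] (min_width=10, slack=8)
Line 4: ['rectangle', 'matrix'] (min_width=16, slack=2)
Line 5: ['dictionary', 'time'] (min_width=15, slack=3)
Line 6: ['leaf', 'I', 'fruit'] (min_width=12, slack=6)

Answer: tired will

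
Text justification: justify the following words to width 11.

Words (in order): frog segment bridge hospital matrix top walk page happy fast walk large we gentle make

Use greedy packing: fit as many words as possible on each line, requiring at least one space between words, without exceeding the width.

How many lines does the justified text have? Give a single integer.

Answer: 10

Derivation:
Line 1: ['frog'] (min_width=4, slack=7)
Line 2: ['segment'] (min_width=7, slack=4)
Line 3: ['bridge'] (min_width=6, slack=5)
Line 4: ['hospital'] (min_width=8, slack=3)
Line 5: ['matrix', 'top'] (min_width=10, slack=1)
Line 6: ['walk', 'page'] (min_width=9, slack=2)
Line 7: ['happy', 'fast'] (min_width=10, slack=1)
Line 8: ['walk', 'large'] (min_width=10, slack=1)
Line 9: ['we', 'gentle'] (min_width=9, slack=2)
Line 10: ['make'] (min_width=4, slack=7)
Total lines: 10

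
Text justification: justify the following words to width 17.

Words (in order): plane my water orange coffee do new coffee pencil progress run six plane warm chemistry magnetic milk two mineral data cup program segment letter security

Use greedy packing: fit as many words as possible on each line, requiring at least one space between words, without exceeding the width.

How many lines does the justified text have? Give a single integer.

Line 1: ['plane', 'my', 'water'] (min_width=14, slack=3)
Line 2: ['orange', 'coffee', 'do'] (min_width=16, slack=1)
Line 3: ['new', 'coffee', 'pencil'] (min_width=17, slack=0)
Line 4: ['progress', 'run', 'six'] (min_width=16, slack=1)
Line 5: ['plane', 'warm'] (min_width=10, slack=7)
Line 6: ['chemistry'] (min_width=9, slack=8)
Line 7: ['magnetic', 'milk', 'two'] (min_width=17, slack=0)
Line 8: ['mineral', 'data', 'cup'] (min_width=16, slack=1)
Line 9: ['program', 'segment'] (min_width=15, slack=2)
Line 10: ['letter', 'security'] (min_width=15, slack=2)
Total lines: 10

Answer: 10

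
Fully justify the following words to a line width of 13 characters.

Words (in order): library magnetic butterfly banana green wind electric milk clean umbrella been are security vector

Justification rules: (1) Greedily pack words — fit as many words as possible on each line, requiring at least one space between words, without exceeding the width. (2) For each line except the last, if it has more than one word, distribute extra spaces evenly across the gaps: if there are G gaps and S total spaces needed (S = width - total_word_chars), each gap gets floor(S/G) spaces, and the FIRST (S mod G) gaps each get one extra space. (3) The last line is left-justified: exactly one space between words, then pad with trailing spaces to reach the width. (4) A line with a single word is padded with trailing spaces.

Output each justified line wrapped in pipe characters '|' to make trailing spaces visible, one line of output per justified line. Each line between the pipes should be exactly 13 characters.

Line 1: ['library'] (min_width=7, slack=6)
Line 2: ['magnetic'] (min_width=8, slack=5)
Line 3: ['butterfly'] (min_width=9, slack=4)
Line 4: ['banana', 'green'] (min_width=12, slack=1)
Line 5: ['wind', 'electric'] (min_width=13, slack=0)
Line 6: ['milk', 'clean'] (min_width=10, slack=3)
Line 7: ['umbrella', 'been'] (min_width=13, slack=0)
Line 8: ['are', 'security'] (min_width=12, slack=1)
Line 9: ['vector'] (min_width=6, slack=7)

Answer: |library      |
|magnetic     |
|butterfly    |
|banana  green|
|wind electric|
|milk    clean|
|umbrella been|
|are  security|
|vector       |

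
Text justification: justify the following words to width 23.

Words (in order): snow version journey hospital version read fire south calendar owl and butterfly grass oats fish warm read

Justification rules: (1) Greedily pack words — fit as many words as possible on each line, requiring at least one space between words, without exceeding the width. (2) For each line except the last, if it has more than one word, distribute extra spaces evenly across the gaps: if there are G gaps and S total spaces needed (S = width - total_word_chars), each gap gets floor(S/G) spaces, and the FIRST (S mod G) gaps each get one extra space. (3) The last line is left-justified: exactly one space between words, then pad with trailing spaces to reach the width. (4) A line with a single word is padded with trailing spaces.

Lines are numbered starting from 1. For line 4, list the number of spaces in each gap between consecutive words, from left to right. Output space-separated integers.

Answer: 3 3

Derivation:
Line 1: ['snow', 'version', 'journey'] (min_width=20, slack=3)
Line 2: ['hospital', 'version', 'read'] (min_width=21, slack=2)
Line 3: ['fire', 'south', 'calendar', 'owl'] (min_width=23, slack=0)
Line 4: ['and', 'butterfly', 'grass'] (min_width=19, slack=4)
Line 5: ['oats', 'fish', 'warm', 'read'] (min_width=19, slack=4)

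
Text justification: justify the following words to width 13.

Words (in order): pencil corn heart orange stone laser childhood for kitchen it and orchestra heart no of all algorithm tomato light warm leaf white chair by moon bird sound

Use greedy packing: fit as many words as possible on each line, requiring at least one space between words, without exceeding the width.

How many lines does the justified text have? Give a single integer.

Line 1: ['pencil', 'corn'] (min_width=11, slack=2)
Line 2: ['heart', 'orange'] (min_width=12, slack=1)
Line 3: ['stone', 'laser'] (min_width=11, slack=2)
Line 4: ['childhood', 'for'] (min_width=13, slack=0)
Line 5: ['kitchen', 'it'] (min_width=10, slack=3)
Line 6: ['and', 'orchestra'] (min_width=13, slack=0)
Line 7: ['heart', 'no', 'of'] (min_width=11, slack=2)
Line 8: ['all', 'algorithm'] (min_width=13, slack=0)
Line 9: ['tomato', 'light'] (min_width=12, slack=1)
Line 10: ['warm', 'leaf'] (min_width=9, slack=4)
Line 11: ['white', 'chair'] (min_width=11, slack=2)
Line 12: ['by', 'moon', 'bird'] (min_width=12, slack=1)
Line 13: ['sound'] (min_width=5, slack=8)
Total lines: 13

Answer: 13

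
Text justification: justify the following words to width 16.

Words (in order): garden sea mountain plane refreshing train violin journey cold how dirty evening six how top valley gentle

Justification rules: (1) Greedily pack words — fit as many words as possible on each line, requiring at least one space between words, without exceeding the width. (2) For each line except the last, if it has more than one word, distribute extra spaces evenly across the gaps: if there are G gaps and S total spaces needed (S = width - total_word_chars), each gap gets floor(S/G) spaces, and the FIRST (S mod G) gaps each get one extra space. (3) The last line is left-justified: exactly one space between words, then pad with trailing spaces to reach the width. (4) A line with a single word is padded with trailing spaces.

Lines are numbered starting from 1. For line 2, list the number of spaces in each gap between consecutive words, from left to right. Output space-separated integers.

Answer: 3

Derivation:
Line 1: ['garden', 'sea'] (min_width=10, slack=6)
Line 2: ['mountain', 'plane'] (min_width=14, slack=2)
Line 3: ['refreshing', 'train'] (min_width=16, slack=0)
Line 4: ['violin', 'journey'] (min_width=14, slack=2)
Line 5: ['cold', 'how', 'dirty'] (min_width=14, slack=2)
Line 6: ['evening', 'six', 'how'] (min_width=15, slack=1)
Line 7: ['top', 'valley'] (min_width=10, slack=6)
Line 8: ['gentle'] (min_width=6, slack=10)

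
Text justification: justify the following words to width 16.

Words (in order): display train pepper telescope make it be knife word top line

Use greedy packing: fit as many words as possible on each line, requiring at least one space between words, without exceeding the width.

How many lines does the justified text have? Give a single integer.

Line 1: ['display', 'train'] (min_width=13, slack=3)
Line 2: ['pepper', 'telescope'] (min_width=16, slack=0)
Line 3: ['make', 'it', 'be', 'knife'] (min_width=16, slack=0)
Line 4: ['word', 'top', 'line'] (min_width=13, slack=3)
Total lines: 4

Answer: 4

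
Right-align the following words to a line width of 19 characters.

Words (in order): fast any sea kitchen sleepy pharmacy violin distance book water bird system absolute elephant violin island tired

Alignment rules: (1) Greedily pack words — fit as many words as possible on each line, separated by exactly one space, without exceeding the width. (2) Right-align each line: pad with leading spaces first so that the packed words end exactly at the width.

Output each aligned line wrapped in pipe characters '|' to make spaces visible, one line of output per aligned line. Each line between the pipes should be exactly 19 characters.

Answer: |       fast any sea|
|     kitchen sleepy|
|    pharmacy violin|
|distance book water|
|        bird system|
|  absolute elephant|
|violin island tired|

Derivation:
Line 1: ['fast', 'any', 'sea'] (min_width=12, slack=7)
Line 2: ['kitchen', 'sleepy'] (min_width=14, slack=5)
Line 3: ['pharmacy', 'violin'] (min_width=15, slack=4)
Line 4: ['distance', 'book', 'water'] (min_width=19, slack=0)
Line 5: ['bird', 'system'] (min_width=11, slack=8)
Line 6: ['absolute', 'elephant'] (min_width=17, slack=2)
Line 7: ['violin', 'island', 'tired'] (min_width=19, slack=0)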